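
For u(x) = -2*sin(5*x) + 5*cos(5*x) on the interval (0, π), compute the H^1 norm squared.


||u||_{H^1(0,π)}^2 = 377*π

u'(x) = -25*sin(5*x) - 10*cos(5*x).
Expand u² and (u')² and integrate term by term on (0, π), using: for integers n ≥ 1, ∫_0^π sin²(nx) dx = ∫_0^π cos²(nx) dx = π/2; for n ≠ n', ∫_0^π sin(nx)sin(n'x) dx = ∫_0^π cos(nx)cos(n'x) dx = 0; and by product-to-sum, ∫_0^π sin(nx)cos(n'x) dx = ½∫_0^π [sin((n+n')x) + sin((n−n')x)] dx, which is 0 when n+n' is even and 2n/(n²−n'²) when n+n' is odd (it need not vanish on (0, π)).
  u² squared terms: (-2)²·∫sin(5x)² dx = 4·π/2 = 2*π;  (5)²·∫cos(5x)² dx = 25·π/2 = 25*π/2.
  u² cross terms: 2·(-2)·(5)·∫sin(5x)·cos(5x) dx = -20·(0) = 0.
  So ∫_0^π u² dx = 2*π + 25*π/2 + 0 = 29*π/2.
  (u')² squared terms: (-25)²·∫sin(5x)² dx = 625·π/2 = 625*π/2;  (-10)²·∫cos(5x)² dx = 100·π/2 = 50*π.
  (u')² cross terms: 2·(-25)·(-10)·∫sin(5x)·cos(5x) dx = 500·(0) = 0.
  So ∫_0^π (u')² dx = 625*π/2 + 50*π + 0 = 725*π/2.
||u||_{H^1}^2 = (29*π/2) + (725*π/2) = 377*π.


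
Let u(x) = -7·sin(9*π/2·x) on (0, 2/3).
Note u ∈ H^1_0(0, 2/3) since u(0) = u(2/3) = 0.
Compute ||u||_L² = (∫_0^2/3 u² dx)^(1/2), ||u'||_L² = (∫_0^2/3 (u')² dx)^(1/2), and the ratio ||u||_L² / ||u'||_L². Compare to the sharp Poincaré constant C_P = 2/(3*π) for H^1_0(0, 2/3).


||u||_L² / ||u'||_L² = 2/(9*π) < C_P = 2/(3*π).

u(x) = -7·sin(9*π/2·x), so u'(x) = -63*π*cos(9*π*x/2)/2.
Writing u(x) = A·sin(kπx/L) with A = -7 and k = 3, use ∫_0^L sin²(kπx/L) dx = L/2 and ∫_0^L cos²(kπx/L) dx = L/2.
u² = 49·sin²(9*π/2·x) and (u')² = 3969*π^2/4·cos²(9*π/2·x), and each of sin², cos² integrates to L/2 = 1/3 over (0, 2/3).
∫_0^2/3 u² dx = 49/3, so ||u||_L² = 7*sqrt(3)/3.
∫_0^2/3 (u')² dx = 1323*π^2/4, so ||u'||_L² = 21*sqrt(3)*π/2.
Ratio ||u||_L² / ||u'||_L² = 2/(9*π).
Sharp Poincaré constant on H^1_0(0, 2/3) is C_P = L/π = 2/(3*π), achieved by sin(3*π/2·x).
This is the k = 3 harmonic; the ratio L/(kπ) is strictly less than C_P = L/π, consistent with the sharp inequality ||u||_L² ≤ C_P ||u'||_L².


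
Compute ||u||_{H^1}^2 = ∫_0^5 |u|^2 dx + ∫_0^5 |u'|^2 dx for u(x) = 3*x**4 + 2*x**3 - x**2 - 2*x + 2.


||u||_{H^1}^2 = 62197435/14

The H^1 norm (squared) on an interval (0, L) is
  ||u||_{H^1}^2 = ∫_0^L u(x)^2 dx + ∫_0^L u'(x)^2 dx.
Compute u'(x) = 12*x**3 + 6*x**2 - 2*x - 2.
Then u(x)^2 = 9*x**8 + 12*x**7 - 2*x**6 - 16*x**5 + 5*x**4 + 12*x**3 - 8*x + 4 and u'(x)^2 = 144*x**6 + 144*x**5 - 12*x**4 - 72*x**3 - 20*x**2 + 8*x + 4.
Integrate each monomial from 0 to 5 using ∫_0^5 c·x^n dx = c·5^(n+1)/(n+1):
  ∫_0^5 u(x)^2 dx = ∫_0^5 (9*x^8 + 12*x^7 - 2*x^6 - 16*x^5 + 5*x^4 + 12*x^3 - 8*x + 4) dx. Term by term:
    ∫_0^5 9*x^8 dx = 1953125;  ∫_0^5 12*x^7 dx = 1171875/2;  ∫_0^5 -2*x^6 dx = -156250/7;
    ∫_0^5 -16*x^5 dx = -125000/3;  ∫_0^5 5*x^4 dx = 3125;  ∫_0^5 12*x^3 dx = 1875;
    ∫_0^5 -8*x dx = -100;  ∫_0^5 4 dx = 20.
  Sum: 1953125 + 1171875/2 − 156250/7 − 125000/3 + 3125 + 1875 − 100 + 20 = 104159765/42.
  ∫_0^5 u'(x)^2 dx = ∫_0^5 (144*x^6 + 144*x^5 - 12*x^4 - 72*x^3 - 20*x^2 + 8*x + 4) dx. Term by term:
    ∫_0^5 144*x^6 dx = 11250000/7;  ∫_0^5 144*x^5 dx = 375000;  ∫_0^5 -12*x^4 dx = -7500;
    ∫_0^5 -72*x^3 dx = -11250;  ∫_0^5 -20*x^2 dx = -2500/3;  ∫_0^5 8*x dx = 100;
    ∫_0^5 4 dx = 20.
  Sum: 11250000/7 + 375000 − 7500 − 11250 − 2500/3 + 100 + 20 = 41216270/21.
Adding: ||u||_{H^1}^2 = 104159765/42 + 41216270/21 = 62197435/14.


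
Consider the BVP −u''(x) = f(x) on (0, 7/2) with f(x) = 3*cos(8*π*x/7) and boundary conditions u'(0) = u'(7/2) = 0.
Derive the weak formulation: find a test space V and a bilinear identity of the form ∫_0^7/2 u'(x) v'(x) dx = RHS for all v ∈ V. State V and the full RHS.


V = H^1(0, 7/2) (no boundary constraint on v; u is determined up to an additive constant); weak form: ∫_0^7/2 u'v' dx = ∫_0^7/2 (3*cos(8*π*x/7)) v dx for all v ∈ V.

Multiply both sides by a test function v and integrate from 0 to 7/2:
  ∫_0^7/2 −u''(x) v(x) dx = ∫_0^7/2 f(x) v(x) dx.
Integrate the LHS by parts once:
  ∫_0^7/2 −u'' v dx = −[u'(x) v(x)]_0^7/2 + ∫_0^7/2 u'(x) v'(x) dx.
Thus ∫_0^7/2 u'(x) v'(x) dx = ∫_0^7/2 f(x) v(x) dx + [u'(x) v(x)]_0^7/2.
Choose V so that boundary terms are either known or forced to vanish.
u has homogeneous Neumann: u'(0) = u'(7/2) = 0. So [u' v]_0^7/2 = 0·v(7/2) − 0·v(0) = 0 for any v; take V = H^1(0, 7/2).
Weak formulation: find u (satisfying any essential BC) such that ∫_0^7/2 u'(x) v'(x) dx = ∫_0^7/2 f v dx for all v ∈ V (homogeneous Neumann, so boundary terms vanish).
Substituting f(x) = 3*cos(8*π*x/7), the right-hand side is ∫_0^7/2 (3*cos(8*π*x/7)) v dx.
Compatibility check (pure Neumann): taking v ≡ 1 ∈ V gives 0 = ∫_0^7/2 f dx + (0) − (0), i.e. ∫_0^7/2 f dx must equal u'(0) − u'(7/2) = 0. Indeed ∫_0^7/2 (3*cos(8*π*x/7)) dx = 0, so the data are compatible. The solution is then unique only up to an additive constant (fix it e.g. by requiring ∫_0^7/2 u dx = 0).


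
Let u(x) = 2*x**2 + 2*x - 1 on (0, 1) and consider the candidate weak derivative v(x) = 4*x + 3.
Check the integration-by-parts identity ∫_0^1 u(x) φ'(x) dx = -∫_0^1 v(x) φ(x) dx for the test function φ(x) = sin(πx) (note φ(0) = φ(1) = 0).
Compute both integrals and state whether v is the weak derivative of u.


LHS = -8/π, RHS = -10/π. No, v is not the weak derivative of u.

u(x) = 2*x**2 + 2*x - 1, classical derivative u'(x) = 4*x + 2.
φ(x) = sin(πx), so φ'(x) = π*cos(π*x).
Note φ(0) = φ(1) = 0, so the boundary term u·φ vanishes.
LHS = ∫_0^1 u(x) φ'(x) dx = ∫_0^1 (2*π*x^2*cos(π*x) + 2*π*x*cos(π*x) - π*cos(π*x)) dx. Term by term:
  ∫_0^1 -π*cos(π*x) dx = 0;  ∫_0^1 2*π*x*cos(π*x) dx = -4/π;  ∫_0^1 2*π*x^2*cos(π*x) dx = -4/π.
Sum: 0 − 4/π − 4/π = -8/π.
So LHS = -8/π.
∫_0^1 v(x) φ(x) dx = ∫_0^1 (4*x*sin(π*x) + 3*sin(π*x)) dx. Term by term:
  ∫_0^1 3*sin(π*x) dx = 6/π;  ∫_0^1 4*x*sin(π*x) dx = 4/π.
Sum: 6/π + 4/π = 10/π.
So RHS = -∫_0^1 v(x) φ(x) dx = -10/π.
LHS − RHS = 2/π ≠ 0, so the identity fails.
(For a valid weak derivative the identity must hold for EVERY test function, in particular this one. The failure shows v is NOT the weak derivative of u.)
Correct weak derivative would be u'(x) = 4*x + 2.


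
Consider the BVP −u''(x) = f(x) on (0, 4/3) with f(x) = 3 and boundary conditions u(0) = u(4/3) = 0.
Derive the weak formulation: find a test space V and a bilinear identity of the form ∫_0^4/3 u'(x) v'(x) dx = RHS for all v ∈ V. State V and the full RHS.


V = H^1_0(0, 4/3) (so v(0) = v(4/3) = 0); weak form: ∫_0^4/3 u'v' dx = ∫_0^4/3 (3) v dx for all v ∈ V.

Multiply both sides by a test function v and integrate from 0 to 4/3:
  ∫_0^4/3 −u''(x) v(x) dx = ∫_0^4/3 f(x) v(x) dx.
Integrate the LHS by parts once:
  ∫_0^4/3 −u'' v dx = −[u'(x) v(x)]_0^4/3 + ∫_0^4/3 u'(x) v'(x) dx.
Thus ∫_0^4/3 u'(x) v'(x) dx = ∫_0^4/3 f(x) v(x) dx + [u'(x) v(x)]_0^4/3.
Choose V so that boundary terms are either known or forced to vanish.
u is Dirichlet: u(0) = u(4/3) = 0. Let V = H^1_0(0, 4/3); then v(0) = v(4/3) = 0, and [u' v]_0^4/3 = 0.
Weak formulation: find u (satisfying any essential BC) such that ∫_0^4/3 u'(x) v'(x) dx = ∫_0^4/3 f v dx for all v ∈ V.
Substituting f(x) = 3, the right-hand side is ∫_0^4/3 (3) v dx.


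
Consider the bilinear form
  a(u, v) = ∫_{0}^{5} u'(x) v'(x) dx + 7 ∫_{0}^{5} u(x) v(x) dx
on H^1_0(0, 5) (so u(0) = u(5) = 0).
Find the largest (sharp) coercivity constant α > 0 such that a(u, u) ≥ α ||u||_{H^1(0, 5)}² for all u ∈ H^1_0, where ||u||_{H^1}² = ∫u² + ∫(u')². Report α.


α = 1

Coercivity of a(·,·) on H^1_0(0, 5) means a(u, u) ≥ α ||u||_{H^1}² for every u ∈ H^1_0.
The interval has length L = 5, and Poincaré/coercivity depend only on L. Here a(u, u) = ∫(u')² + (7)·∫u².
Here c = 7 ≥ 1, so a(u,u) = ∫(u')² + c∫u² ≥ ∫(u')² + ∫u² = ||u||_{H^1}², i.e. α = 1 works. No larger α is possible: a(u,u) ≥ α||u||_{H^1}² means (1−α)∫(u')² ≥ (α−c)∫u², and for the modes u_n = sin(nπ(x−x₀)/L) (x₀ the left endpoint) one has ∫u_n²/∫(u_n')² = (L/(nπ))² → 0, so a(u_n,u_n)/||u_n||_{H^1}² → 1. Hence the optimal constant is α = 1.
Therefore α = 1.


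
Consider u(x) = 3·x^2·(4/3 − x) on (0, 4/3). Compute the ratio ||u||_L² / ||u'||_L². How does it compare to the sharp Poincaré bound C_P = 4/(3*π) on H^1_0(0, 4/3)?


||u||_L² / ||u'||_L² = 2*sqrt(14)/21 < C_P = 4/(3*π).

u(x) = 3·x^2·(4/3 − x), so u'(x) = x*(8 - 9*x).
u(x) = 3·x^2·(4/3 − x) vanishes at x = 0 and x = 4/3, so u ∈ H^1_0(0, 4/3). Differentiate via the product rule and integrate the resulting polynomials term by term.
  ∫_0^4/3 u² dx = ∫_0^4/3 (9*x^6 - 24*x^5 + 16*x^4) dx. Term by term:
    ∫_0^4/3 9*x^6 dx = 16384/1701;  ∫_0^4/3 -24*x^5 dx = -16384/729;  ∫_0^4/3 16*x^4 dx = 16384/1215.
  Sum: 16384/1701 − 16384/729 + 16384/1215 = 16384/25515.
  ∫_0^4/3 (u')² dx = ∫_0^4/3 (81*x^4 - 144*x^3 + 64*x^2) dx. Term by term:
    ∫_0^4/3 81*x^4 dx = 1024/15;  ∫_0^4/3 -144*x^3 dx = -1024/9;  ∫_0^4/3 64*x^2 dx = 4096/81.
  Sum: 1024/15 − 1024/9 + 4096/81 = 2048/405.
∫_0^4/3 u² dx = 16384/25515, so ||u||_L² = 128*sqrt(35)/945.
∫_0^4/3 (u')² dx = 2048/405, so ||u'||_L² = 32*sqrt(10)/45.
Ratio ||u||_L² / ||u'||_L² = 2*sqrt(14)/21.
Sharp Poincaré constant on H^1_0(0, 4/3) is C_P = L/π = 4/(3*π), achieved by sin(3*π/4·x).
A polynomial bump cannot attain the sharp Poincaré constant (only the first sine eigenfunction does), so the ratio is strictly less than C_P, consistent with ||u||_L² ≤ C_P ||u'||_L².


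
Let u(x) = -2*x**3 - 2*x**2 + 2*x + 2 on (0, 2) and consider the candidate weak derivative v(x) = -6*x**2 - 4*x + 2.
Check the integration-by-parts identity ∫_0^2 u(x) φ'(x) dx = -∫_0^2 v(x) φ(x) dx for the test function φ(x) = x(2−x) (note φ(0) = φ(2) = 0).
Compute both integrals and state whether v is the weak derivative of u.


LHS = 184/15, RHS = 184/15. Yes, v = u' weakly.

u(x) = -2*x**3 - 2*x**2 + 2*x + 2, classical derivative u'(x) = -6*x**2 - 4*x + 2.
φ(x) = x(2−x), so φ'(x) = 2 - 2*x.
Note φ(0) = φ(2) = 0, so the boundary term u·φ vanishes.
LHS = ∫_0^2 u(x) φ'(x) dx = ∫_0^2 (4*x^4 - 8*x^2 + 4) dx. Term by term:
  ∫_0^2 4*x^4 dx = 128/5;  ∫_0^2 -8*x^2 dx = -64/3;  ∫_0^2 4 dx = 8.
Sum: 128/5 − 64/3 + 8 = 184/15.
So LHS = 184/15.
∫_0^2 v(x) φ(x) dx = ∫_0^2 (6*x^4 - 8*x^3 - 10*x^2 + 4*x) dx. Term by term:
  ∫_0^2 6*x^4 dx = 192/5;  ∫_0^2 -8*x^3 dx = -32;  ∫_0^2 -10*x^2 dx = -80/3;
  ∫_0^2 4*x dx = 8.
Sum: 192/5 − 32 − 80/3 + 8 = -184/15.
So RHS = -∫_0^2 v(x) φ(x) dx = 184/15.
LHS = RHS, so the identity holds for this test φ.
Moreover u is smooth here and v(x) = u'(x) = -6*x**2 - 4*x + 2 pointwise, so the identity holds for every test function. Hence v is the weak derivative of u.


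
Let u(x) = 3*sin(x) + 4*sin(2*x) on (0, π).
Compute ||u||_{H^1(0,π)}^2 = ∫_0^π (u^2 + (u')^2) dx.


||u||_{H^1(0,π)}^2 = 49*π

u'(x) = 3*cos(x) + 8*cos(2*x).
Expand u² and (u')² and integrate term by term on (0, π), using: for integers n ≥ 1, ∫_0^π sin²(nx) dx = ∫_0^π cos²(nx) dx = π/2; for n ≠ n', ∫_0^π sin(nx)sin(n'x) dx = ∫_0^π cos(nx)cos(n'x) dx = 0; and by product-to-sum, ∫_0^π sin(nx)cos(n'x) dx = ½∫_0^π [sin((n+n')x) + sin((n−n')x)] dx, which is 0 when n+n' is even and 2n/(n²−n'²) when n+n' is odd (it need not vanish on (0, π)).
  u² squared terms: (3)²·∫sin(x)² dx = 9·π/2 = 9*π/2;  (4)²·∫sin(2x)² dx = 16·π/2 = 8*π.
  u² cross terms: 2·(3)·(4)·∫sin(x)·sin(2x) dx = 24·(0) = 0.
  So ∫_0^π u² dx = 9*π/2 + 8*π + 0 = 25*π/2.
  (u')² squared terms: (3)²·∫cos(x)² dx = 9·π/2 = 9*π/2;  (8)²·∫cos(2x)² dx = 64·π/2 = 32*π.
  (u')² cross terms: 2·(3)·(8)·∫cos(x)·cos(2x) dx = 48·(0) = 0.
  So ∫_0^π (u')² dx = 9*π/2 + 32*π + 0 = 73*π/2.
||u||_{H^1}^2 = (25*π/2) + (73*π/2) = 49*π.


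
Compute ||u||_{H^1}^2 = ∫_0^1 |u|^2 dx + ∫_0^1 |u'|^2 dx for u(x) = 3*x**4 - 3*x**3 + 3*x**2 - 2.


||u||_{H^1}^2 = 2321/140

The H^1 norm (squared) on an interval (0, L) is
  ||u||_{H^1}^2 = ∫_0^L u(x)^2 dx + ∫_0^L u'(x)^2 dx.
Compute u'(x) = 12*x**3 - 9*x**2 + 6*x.
Then u(x)^2 = 9*x**8 - 18*x**7 + 27*x**6 - 18*x**5 - 3*x**4 + 12*x**3 - 12*x**2 + 4 and u'(x)^2 = 144*x**6 - 216*x**5 + 225*x**4 - 108*x**3 + 36*x**2.
Integrate each monomial from 0 to 1 using ∫_0^1 c·x^n dx = c·1^(n+1)/(n+1):
  ∫_0^1 u(x)^2 dx = ∫_0^1 (9*x^8 - 18*x^7 + 27*x^6 - 18*x^5 - 3*x^4 + 12*x^3 - 12*x^2 + 4) dx. Term by term:
    ∫_0^1 9*x^8 dx = 1;  ∫_0^1 -18*x^7 dx = -9/4;  ∫_0^1 27*x^6 dx = 27/7;
    ∫_0^1 -18*x^5 dx = -3;  ∫_0^1 -3*x^4 dx = -3/5;  ∫_0^1 12*x^3 dx = 3;
    ∫_0^1 -12*x^2 dx = -4;  ∫_0^1 4 dx = 4.
  Sum: 1 − 9/4 + 27/7 − 3 − 3/5 + 3 − 4 + 4 = 281/140.
  ∫_0^1 u'(x)^2 dx = ∫_0^1 (144*x^6 - 216*x^5 + 225*x^4 - 108*x^3 + 36*x^2) dx. Term by term:
    ∫_0^1 144*x^6 dx = 144/7;  ∫_0^1 -216*x^5 dx = -36;  ∫_0^1 225*x^4 dx = 45;
    ∫_0^1 -108*x^3 dx = -27;  ∫_0^1 36*x^2 dx = 12.
  Sum: 144/7 − 36 + 45 − 27 + 12 = 102/7.
Adding: ||u||_{H^1}^2 = 281/140 + 102/7 = 2321/140.


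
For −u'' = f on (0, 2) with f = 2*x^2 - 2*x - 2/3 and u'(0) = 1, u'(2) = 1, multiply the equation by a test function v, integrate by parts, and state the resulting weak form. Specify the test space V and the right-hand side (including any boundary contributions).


V = H^1(0, 2) (v unrestricted at boundary; u is determined up to an additive constant); weak form: ∫_0^2 u'v' dx = ∫_0^2 (2*x^2 - 2*x - 2/3) v dx + v(2) − v(0) for all v ∈ V.

Multiply both sides by a test function v and integrate from 0 to 2:
  ∫_0^2 −u''(x) v(x) dx = ∫_0^2 f(x) v(x) dx.
Integrate the LHS by parts once:
  ∫_0^2 −u'' v dx = −[u'(x) v(x)]_0^2 + ∫_0^2 u'(x) v'(x) dx.
Thus ∫_0^2 u'(x) v'(x) dx = ∫_0^2 f(x) v(x) dx + [u'(x) v(x)]_0^2.
Choose V so that boundary terms are either known or forced to vanish.
u has inhomogeneous Neumann u'(0) = 1, u'(2) = 1. [u' v]_0^2 = (1)·v(2) − (1)·v(0) = v(2) − v(0). Take V = H^1(0, 2); boundary term becomes part of RHS.
Weak formulation: find u (satisfying any essential BC) such that ∫_0^2 u'(x) v'(x) dx = ∫_0^2 f v dx + v(2) − v(0) for all v ∈ V (Neumann data are natural BCs: they enter the RHS as boundary terms).
Substituting f(x) = 2*x^2 - 2*x - 2/3, the right-hand side is ∫_0^2 (2*x^2 - 2*x - 2/3) v dx + v(2) − v(0).
Compatibility check (pure Neumann): taking v ≡ 1 ∈ V gives 0 = ∫_0^2 f dx + (1) − (1), i.e. ∫_0^2 f dx must equal u'(0) − u'(2) = 0. Indeed ∫_0^2 (2*x^2 - 2*x - 2/3) dx = 0, so the data are compatible. The solution is then unique only up to an additive constant (fix it e.g. by requiring ∫_0^2 u dx = 0).


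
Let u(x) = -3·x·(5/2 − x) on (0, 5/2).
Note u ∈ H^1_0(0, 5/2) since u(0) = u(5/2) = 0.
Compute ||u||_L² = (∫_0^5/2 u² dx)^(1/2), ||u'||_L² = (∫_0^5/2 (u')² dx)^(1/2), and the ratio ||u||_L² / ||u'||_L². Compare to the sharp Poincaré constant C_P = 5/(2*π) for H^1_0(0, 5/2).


||u||_L² / ||u'||_L² = sqrt(10)/4 < C_P = 5/(2*π).

u(x) = -3·x·(5/2 − x), so u'(x) = 6*x - 15/2.
u(x) = -3·x·(5/2 − x) vanishes at x = 0 and x = 5/2, so u ∈ H^1_0(0, 5/2). Differentiate via the product rule and integrate the resulting polynomials term by term.
  ∫_0^5/2 u² dx = ∫_0^5/2 (9*x^4 - 45*x^3 + 225*x^2/4) dx. Term by term:
    ∫_0^5/2 9*x^4 dx = 5625/32;  ∫_0^5/2 -45*x^3 dx = -28125/64;  ∫_0^5/2 225*x^2/4 dx = 9375/32.
  Sum: 5625/32 − 28125/64 + 9375/32 = 1875/64.
  ∫_0^5/2 (u')² dx = ∫_0^5/2 (36*x^2 - 90*x + 225/4) dx. Term by term:
    ∫_0^5/2 36*x^2 dx = 375/2;  ∫_0^5/2 -90*x dx = -1125/4;  ∫_0^5/2 225/4 dx = 1125/8.
  Sum: 375/2 − 1125/4 + 1125/8 = 375/8.
∫_0^5/2 u² dx = 1875/64, so ||u||_L² = 25*sqrt(3)/8.
∫_0^5/2 (u')² dx = 375/8, so ||u'||_L² = 5*sqrt(30)/4.
Ratio ||u||_L² / ||u'||_L² = sqrt(10)/4.
Sharp Poincaré constant on H^1_0(0, 5/2) is C_P = L/π = 5/(2*π), achieved by sin(2*π/5·x).
A polynomial bump cannot attain the sharp Poincaré constant (only the first sine eigenfunction does), so the ratio is strictly less than C_P, consistent with ||u||_L² ≤ C_P ||u'||_L².


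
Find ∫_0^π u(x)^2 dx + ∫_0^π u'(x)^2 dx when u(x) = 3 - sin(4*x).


||u||_{H^1(0,π)}^2 = 35*π/2

u'(x) = -4*cos(4*x).
Expand u² and (u')² and integrate term by term on (0, π), using: for integers n ≥ 1, ∫_0^π sin²(nx) dx = ∫_0^π cos²(nx) dx = π/2; for n ≠ n', ∫_0^π sin(nx)sin(n'x) dx = ∫_0^π cos(nx)cos(n'x) dx = 0; and by product-to-sum, ∫_0^π sin(nx)cos(n'x) dx = ½∫_0^π [sin((n+n')x) + sin((n−n')x)] dx, which is 0 when n+n' is even and 2n/(n²−n'²) when n+n' is odd (it need not vanish on (0, π)). For the constant mode: ∫_0^π 1 dx = π, ∫_0^π cos(nx) dx = 0, ∫_0^π sin(nx) dx = (1−(−1)^n)/n.
  u² squared terms: (3)²·∫1 dx = 9·π = 9*π;  (-1)²·∫sin(4x)² dx = 1·π/2 = π/2.
  u² cross terms: 2·(3)·(-1)·∫1·sin(4x) dx = -6·(0) = 0.
  So ∫_0^π u² dx = 9*π + π/2 + 0 = 19*π/2.
  (u')² squared terms: (-4)²·∫cos(4x)² dx = 16·π/2 = 8*π.
  So ∫_0^π (u')² dx = 8*π.
||u||_{H^1}^2 = (19*π/2) + (8*π) = 35*π/2.


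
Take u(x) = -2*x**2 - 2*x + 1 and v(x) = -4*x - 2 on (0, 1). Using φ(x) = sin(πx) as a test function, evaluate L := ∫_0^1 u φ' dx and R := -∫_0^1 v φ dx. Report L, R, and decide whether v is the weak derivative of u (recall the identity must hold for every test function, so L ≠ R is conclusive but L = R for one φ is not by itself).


LHS = 8/π, RHS = 8/π. Yes, v = u' weakly.

u(x) = -2*x**2 - 2*x + 1, classical derivative u'(x) = -4*x - 2.
φ(x) = sin(πx), so φ'(x) = π*cos(π*x).
Note φ(0) = φ(1) = 0, so the boundary term u·φ vanishes.
LHS = ∫_0^1 u(x) φ'(x) dx = ∫_0^1 (-2*π*x^2*cos(π*x) - 2*π*x*cos(π*x) + π*cos(π*x)) dx. Term by term:
  ∫_0^1 π*cos(π*x) dx = 0;  ∫_0^1 -2*π*x*cos(π*x) dx = 4/π;  ∫_0^1 -2*π*x^2*cos(π*x) dx = 4/π.
Sum: 0 + 4/π + 4/π = 8/π.
So LHS = 8/π.
∫_0^1 v(x) φ(x) dx = ∫_0^1 (-4*x*sin(π*x) - 2*sin(π*x)) dx. Term by term:
  ∫_0^1 -2*sin(π*x) dx = -4/π;  ∫_0^1 -4*x*sin(π*x) dx = -4/π.
Sum: -4/π − 4/π = -8/π.
So RHS = -∫_0^1 v(x) φ(x) dx = 8/π.
LHS = RHS, so the identity holds for this test φ.
Moreover u is smooth here and v(x) = u'(x) = -4*x - 2 pointwise, so the identity holds for every test function. Hence v is the weak derivative of u.


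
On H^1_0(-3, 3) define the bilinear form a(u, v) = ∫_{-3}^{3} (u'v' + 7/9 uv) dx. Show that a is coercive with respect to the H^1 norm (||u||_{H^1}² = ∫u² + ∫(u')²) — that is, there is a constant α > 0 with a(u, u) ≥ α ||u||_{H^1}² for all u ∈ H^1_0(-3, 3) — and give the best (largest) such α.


α = (π^2 + 28)/(π^2 + 36)

Coercivity of a(·,·) on H^1_0(-3, 3) means a(u, u) ≥ α ||u||_{H^1}² for every u ∈ H^1_0.
The interval has length L = 6, and Poincaré/coercivity depend only on L. Here a(u, u) = ∫(u')² + (7/9)·∫u².
Here 0 < c = 7/9 < 1. The condition a(u,u) ≥ α||u||_{H^1}² reads (1−α)∫(u')² ≥ (α−c)∫u². Any admissible α is ≤ 1 (rapidly oscillating u have ∫u²/∫(u')² → 0), and α = 1 would force 0 ≥ (1−c)∫u², impossible since c < 1; so 1−α > 0. By the sharp Poincaré inequality on H^1_0 of an interval of length L, ∫(u')² ≥ (π/L)²∫u² with equality for the first sine mode sin(π(x−x₀)/L) (x₀ the left endpoint), so the inequality holds for all u iff (1−α)(π/L)² ≥ α − c, i.e. α ≤ ((π/L)² + c)/((π/L)² + 1) = (1 + c(L/π)²)/(1 + (L/π)²). With (π/L)² = π^2/36 and c = 7/9, the largest admissible constant is α = ((π/L)² + c)/((π/L)² + 1).
Simplifying, α = (π^2 + 28)/(π^2 + 36).


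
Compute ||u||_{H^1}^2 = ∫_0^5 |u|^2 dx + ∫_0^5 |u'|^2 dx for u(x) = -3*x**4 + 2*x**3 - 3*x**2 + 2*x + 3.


||u||_{H^1}^2 = 120847555/42

The H^1 norm (squared) on an interval (0, L) is
  ||u||_{H^1}^2 = ∫_0^L u(x)^2 dx + ∫_0^L u'(x)^2 dx.
Compute u'(x) = -12*x**3 + 6*x**2 - 6*x + 2.
Then u(x)^2 = 9*x**8 - 12*x**7 + 22*x**6 - 24*x**5 - x**4 - 14*x**2 + 12*x + 9 and u'(x)^2 = 144*x**6 - 144*x**5 + 180*x**4 - 120*x**3 + 60*x**2 - 24*x + 4.
Integrate each monomial from 0 to 5 using ∫_0^5 c·x^n dx = c·5^(n+1)/(n+1):
  ∫_0^5 u(x)^2 dx = ∫_0^5 (9*x^8 - 12*x^7 + 22*x^6 - 24*x^5 - x^4 - 14*x^2 + 12*x + 9) dx. Term by term:
    ∫_0^5 9*x^8 dx = 1953125;  ∫_0^5 -12*x^7 dx = -1171875/2;  ∫_0^5 22*x^6 dx = 1718750/7;
    ∫_0^5 -24*x^5 dx = -62500;  ∫_0^5 -x^4 dx = -625;  ∫_0^5 -14*x^2 dx = -1750/3;
    ∫_0^5 12*x dx = 150;  ∫_0^5 9 dx = 45.
  Sum: 1953125 − 1171875/2 + 1718750/7 − 62500 − 625 − 1750/3 + 150 + 45 = 65066815/42.
  ∫_0^5 u'(x)^2 dx = ∫_0^5 (144*x^6 - 144*x^5 + 180*x^4 - 120*x^3 + 60*x^2 - 24*x + 4) dx. Term by term:
    ∫_0^5 144*x^6 dx = 11250000/7;  ∫_0^5 -144*x^5 dx = -375000;  ∫_0^5 180*x^4 dx = 112500;
    ∫_0^5 -120*x^3 dx = -18750;  ∫_0^5 60*x^2 dx = 2500;  ∫_0^5 -24*x dx = -300;
    ∫_0^5 4 dx = 20.
  Sum: 11250000/7 − 375000 + 112500 − 18750 + 2500 − 300 + 20 = 9296790/7.
Adding: ||u||_{H^1}^2 = 65066815/42 + 9296790/7 = 120847555/42.


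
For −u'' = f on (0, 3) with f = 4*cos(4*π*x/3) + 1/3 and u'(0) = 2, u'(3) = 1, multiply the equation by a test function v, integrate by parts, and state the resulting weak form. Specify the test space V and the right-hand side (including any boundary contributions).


V = H^1(0, 3) (v unrestricted at boundary; u is determined up to an additive constant); weak form: ∫_0^3 u'v' dx = ∫_0^3 (4*cos(4*π*x/3) + 1/3) v dx + v(3) − 2·v(0) for all v ∈ V.

Multiply both sides by a test function v and integrate from 0 to 3:
  ∫_0^3 −u''(x) v(x) dx = ∫_0^3 f(x) v(x) dx.
Integrate the LHS by parts once:
  ∫_0^3 −u'' v dx = −[u'(x) v(x)]_0^3 + ∫_0^3 u'(x) v'(x) dx.
Thus ∫_0^3 u'(x) v'(x) dx = ∫_0^3 f(x) v(x) dx + [u'(x) v(x)]_0^3.
Choose V so that boundary terms are either known or forced to vanish.
u has inhomogeneous Neumann u'(0) = 2, u'(3) = 1. [u' v]_0^3 = (1)·v(3) − (2)·v(0) = v(3) − 2·v(0). Take V = H^1(0, 3); boundary term becomes part of RHS.
Weak formulation: find u (satisfying any essential BC) such that ∫_0^3 u'(x) v'(x) dx = ∫_0^3 f v dx + v(3) − 2·v(0) for all v ∈ V (Neumann data are natural BCs: they enter the RHS as boundary terms).
Substituting f(x) = 4*cos(4*π*x/3) + 1/3, the right-hand side is ∫_0^3 (4*cos(4*π*x/3) + 1/3) v dx + v(3) − 2·v(0).
Compatibility check (pure Neumann): taking v ≡ 1 ∈ V gives 0 = ∫_0^3 f dx + (1) − (2), i.e. ∫_0^3 f dx must equal u'(0) − u'(3) = 1. Indeed ∫_0^3 (4*cos(4*π*x/3) + 1/3) dx = 1, so the data are compatible. The solution is then unique only up to an additive constant (fix it e.g. by requiring ∫_0^3 u dx = 0).


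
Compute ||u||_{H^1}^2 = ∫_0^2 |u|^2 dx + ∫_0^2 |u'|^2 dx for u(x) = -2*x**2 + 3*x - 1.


||u||_{H^1}^2 = 224/15

The H^1 norm (squared) on an interval (0, L) is
  ||u||_{H^1}^2 = ∫_0^L u(x)^2 dx + ∫_0^L u'(x)^2 dx.
Compute u'(x) = 3 - 4*x.
Then u(x)^2 = 4*x**4 - 12*x**3 + 13*x**2 - 6*x + 1 and u'(x)^2 = 16*x**2 - 24*x + 9.
Integrate each monomial from 0 to 2 using ∫_0^2 c·x^n dx = c·2^(n+1)/(n+1):
  ∫_0^2 u(x)^2 dx = ∫_0^2 (4*x^4 - 12*x^3 + 13*x^2 - 6*x + 1) dx. Term by term:
    ∫_0^2 4*x^4 dx = 128/5;  ∫_0^2 -12*x^3 dx = -48;  ∫_0^2 13*x^2 dx = 104/3;
    ∫_0^2 -6*x dx = -12;  ∫_0^2 1 dx = 2.
  Sum: 128/5 − 48 + 104/3 − 12 + 2 = 34/15.
  ∫_0^2 u'(x)^2 dx = ∫_0^2 (16*x^2 - 24*x + 9) dx. Term by term:
    ∫_0^2 16*x^2 dx = 128/3;  ∫_0^2 -24*x dx = -48;  ∫_0^2 9 dx = 18.
  Sum: 128/3 − 48 + 18 = 38/3.
Adding: ||u||_{H^1}^2 = 34/15 + 38/3 = 224/15.


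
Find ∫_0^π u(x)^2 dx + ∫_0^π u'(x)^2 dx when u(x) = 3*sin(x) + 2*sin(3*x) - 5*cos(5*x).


||u||_{H^1(0,π)}^2 = 354*π

u'(x) = 25*sin(5*x) + 3*cos(x) + 6*cos(3*x).
Expand u² and (u')² and integrate term by term on (0, π), using: for integers n ≥ 1, ∫_0^π sin²(nx) dx = ∫_0^π cos²(nx) dx = π/2; for n ≠ n', ∫_0^π sin(nx)sin(n'x) dx = ∫_0^π cos(nx)cos(n'x) dx = 0; and by product-to-sum, ∫_0^π sin(nx)cos(n'x) dx = ½∫_0^π [sin((n+n')x) + sin((n−n')x)] dx, which is 0 when n+n' is even and 2n/(n²−n'²) when n+n' is odd (it need not vanish on (0, π)).
  u² squared terms: (-5)²·∫cos(5x)² dx = 25·π/2 = 25*π/2;  (2)²·∫sin(3x)² dx = 4·π/2 = 2*π;  (3)²·∫sin(x)² dx = 9·π/2 = 9*π/2.
  u² cross terms: 2·(-5)·(2)·∫cos(5x)·sin(3x) dx = -20·(0) = 0;  2·(-5)·(3)·∫cos(5x)·sin(x) dx = -30·(0) = 0;  2·(2)·(3)·∫sin(3x)·sin(x) dx = 12·(0) = 0.
  So ∫_0^π u² dx = 25*π/2 + 2*π + 9*π/2 + 0 + 0 + 0 = 19*π.
  (u')² squared terms: (3)²·∫cos(x)² dx = 9·π/2 = 9*π/2;  (6)²·∫cos(3x)² dx = 36·π/2 = 18*π;  (25)²·∫sin(5x)² dx = 625·π/2 = 625*π/2.
  (u')² cross terms: 2·(3)·(6)·∫cos(x)·cos(3x) dx = 36·(0) = 0;  2·(3)·(25)·∫cos(x)·sin(5x) dx = 150·(0) = 0;  2·(6)·(25)·∫cos(3x)·sin(5x) dx = 300·(0) = 0.
  So ∫_0^π (u')² dx = 9*π/2 + 18*π + 625*π/2 + 0 + 0 + 0 = 335*π.
||u||_{H^1}^2 = (19*π) + (335*π) = 354*π.


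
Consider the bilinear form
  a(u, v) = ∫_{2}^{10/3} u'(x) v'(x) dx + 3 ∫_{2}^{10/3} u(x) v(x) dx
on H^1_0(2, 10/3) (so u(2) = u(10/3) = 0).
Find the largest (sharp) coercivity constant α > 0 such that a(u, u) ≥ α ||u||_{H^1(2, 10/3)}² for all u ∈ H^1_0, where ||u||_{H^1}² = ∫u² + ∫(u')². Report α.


α = 1

Coercivity of a(·,·) on H^1_0(2, 10/3) means a(u, u) ≥ α ||u||_{H^1}² for every u ∈ H^1_0.
The interval has length L = 4/3, and Poincaré/coercivity depend only on L. Here a(u, u) = ∫(u')² + (3)·∫u².
Here c = 3 ≥ 1, so a(u,u) = ∫(u')² + c∫u² ≥ ∫(u')² + ∫u² = ||u||_{H^1}², i.e. α = 1 works. No larger α is possible: a(u,u) ≥ α||u||_{H^1}² means (1−α)∫(u')² ≥ (α−c)∫u², and for the modes u_n = sin(nπ(x−x₀)/L) (x₀ the left endpoint) one has ∫u_n²/∫(u_n')² = (L/(nπ))² → 0, so a(u_n,u_n)/||u_n||_{H^1}² → 1. Hence the optimal constant is α = 1.
Therefore α = 1.


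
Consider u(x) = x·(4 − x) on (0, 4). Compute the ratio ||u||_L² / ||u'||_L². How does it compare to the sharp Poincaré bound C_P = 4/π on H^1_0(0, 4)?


||u||_L² / ||u'||_L² = 2*sqrt(10)/5 < C_P = 4/π.

u(x) = x·(4 − x), so u'(x) = 4 - 2*x.
u(x) = x·(4 − x) vanishes at x = 0 and x = 4, so u ∈ H^1_0(0, 4). Differentiate via the product rule and integrate the resulting polynomials term by term.
  ∫_0^4 u² dx = ∫_0^4 (x^4 - 8*x^3 + 16*x^2) dx. Term by term:
    ∫_0^4 x^4 dx = 1024/5;  ∫_0^4 -8*x^3 dx = -512;  ∫_0^4 16*x^2 dx = 1024/3.
  Sum: 1024/5 − 512 + 1024/3 = 512/15.
  ∫_0^4 (u')² dx = ∫_0^4 (4*x^2 - 16*x + 16) dx. Term by term:
    ∫_0^4 4*x^2 dx = 256/3;  ∫_0^4 -16*x dx = -128;  ∫_0^4 16 dx = 64.
  Sum: 256/3 − 128 + 64 = 64/3.
∫_0^4 u² dx = 512/15, so ||u||_L² = 16*sqrt(30)/15.
∫_0^4 (u')² dx = 64/3, so ||u'||_L² = 8*sqrt(3)/3.
Ratio ||u||_L² / ||u'||_L² = 2*sqrt(10)/5.
Sharp Poincaré constant on H^1_0(0, 4) is C_P = L/π = 4/π, achieved by sin(π/4·x).
A polynomial bump cannot attain the sharp Poincaré constant (only the first sine eigenfunction does), so the ratio is strictly less than C_P, consistent with ||u||_L² ≤ C_P ||u'||_L².


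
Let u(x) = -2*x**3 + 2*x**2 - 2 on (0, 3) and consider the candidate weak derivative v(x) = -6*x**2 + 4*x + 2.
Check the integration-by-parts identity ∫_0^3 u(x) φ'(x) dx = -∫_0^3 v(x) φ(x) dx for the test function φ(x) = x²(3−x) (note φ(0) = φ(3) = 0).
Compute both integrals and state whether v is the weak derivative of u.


LHS = 486/5, RHS = 837/10. No, v is not the weak derivative of u.

u(x) = -2*x**3 + 2*x**2 - 2, classical derivative u'(x) = -6*x**2 + 4*x.
φ(x) = x²(3−x), so φ'(x) = 3*x*(2 - x).
Note φ(0) = φ(3) = 0, so the boundary term u·φ vanishes.
LHS = ∫_0^3 u(x) φ'(x) dx = ∫_0^3 (6*x^5 - 18*x^4 + 12*x^3 + 6*x^2 - 12*x) dx. Term by term:
  ∫_0^3 6*x^5 dx = 729;  ∫_0^3 -18*x^4 dx = -4374/5;  ∫_0^3 12*x^3 dx = 243;
  ∫_0^3 6*x^2 dx = 54;  ∫_0^3 -12*x dx = -54.
Sum: 729 − 4374/5 + 243 + 54 − 54 = 486/5.
So LHS = 486/5.
∫_0^3 v(x) φ(x) dx = ∫_0^3 (6*x^5 - 22*x^4 + 10*x^3 + 6*x^2) dx. Term by term:
  ∫_0^3 6*x^5 dx = 729;  ∫_0^3 -22*x^4 dx = -5346/5;  ∫_0^3 10*x^3 dx = 405/2;
  ∫_0^3 6*x^2 dx = 54.
Sum: 729 − 5346/5 + 405/2 + 54 = -837/10.
So RHS = -∫_0^3 v(x) φ(x) dx = 837/10.
LHS − RHS = 27/2 ≠ 0, so the identity fails.
(For a valid weak derivative the identity must hold for EVERY test function, in particular this one. The failure shows v is NOT the weak derivative of u.)
Correct weak derivative would be u'(x) = -6*x**2 + 4*x.


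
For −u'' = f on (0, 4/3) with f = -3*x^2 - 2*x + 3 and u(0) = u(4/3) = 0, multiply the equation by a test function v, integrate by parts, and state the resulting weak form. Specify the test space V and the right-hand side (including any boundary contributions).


V = H^1_0(0, 4/3) (so v(0) = v(4/3) = 0); weak form: ∫_0^4/3 u'v' dx = ∫_0^4/3 (-3*x^2 - 2*x + 3) v dx for all v ∈ V.

Multiply both sides by a test function v and integrate from 0 to 4/3:
  ∫_0^4/3 −u''(x) v(x) dx = ∫_0^4/3 f(x) v(x) dx.
Integrate the LHS by parts once:
  ∫_0^4/3 −u'' v dx = −[u'(x) v(x)]_0^4/3 + ∫_0^4/3 u'(x) v'(x) dx.
Thus ∫_0^4/3 u'(x) v'(x) dx = ∫_0^4/3 f(x) v(x) dx + [u'(x) v(x)]_0^4/3.
Choose V so that boundary terms are either known or forced to vanish.
u is Dirichlet: u(0) = u(4/3) = 0. Let V = H^1_0(0, 4/3); then v(0) = v(4/3) = 0, and [u' v]_0^4/3 = 0.
Weak formulation: find u (satisfying any essential BC) such that ∫_0^4/3 u'(x) v'(x) dx = ∫_0^4/3 f v dx for all v ∈ V.
Substituting f(x) = -3*x^2 - 2*x + 3, the right-hand side is ∫_0^4/3 (-3*x^2 - 2*x + 3) v dx.


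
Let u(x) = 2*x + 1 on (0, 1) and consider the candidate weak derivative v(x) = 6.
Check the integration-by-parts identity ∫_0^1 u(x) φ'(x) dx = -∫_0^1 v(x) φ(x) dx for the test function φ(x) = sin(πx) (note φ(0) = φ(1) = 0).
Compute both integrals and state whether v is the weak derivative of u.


LHS = -4/π, RHS = -12/π. No, v is not the weak derivative of u.

u(x) = 2*x + 1, classical derivative u'(x) = 2.
φ(x) = sin(πx), so φ'(x) = π*cos(π*x).
Note φ(0) = φ(1) = 0, so the boundary term u·φ vanishes.
LHS = ∫_0^1 u(x) φ'(x) dx = ∫_0^1 (2*π*x*cos(π*x) + π*cos(π*x)) dx. Term by term:
  ∫_0^1 π*cos(π*x) dx = 0;  ∫_0^1 2*π*x*cos(π*x) dx = -4/π.
Sum: 0 − 4/π = -4/π.
So LHS = -4/π.
∫_0^1 v(x) φ(x) dx = ∫_0^1 (6*sin(π*x)) dx. Term by term:
  ∫_0^1 6*sin(π*x) dx = 12/π.
So RHS = -∫_0^1 v(x) φ(x) dx = -12/π.
LHS − RHS = 8/π ≠ 0, so the identity fails.
(For a valid weak derivative the identity must hold for EVERY test function, in particular this one. The failure shows v is NOT the weak derivative of u.)
Correct weak derivative would be u'(x) = 2.


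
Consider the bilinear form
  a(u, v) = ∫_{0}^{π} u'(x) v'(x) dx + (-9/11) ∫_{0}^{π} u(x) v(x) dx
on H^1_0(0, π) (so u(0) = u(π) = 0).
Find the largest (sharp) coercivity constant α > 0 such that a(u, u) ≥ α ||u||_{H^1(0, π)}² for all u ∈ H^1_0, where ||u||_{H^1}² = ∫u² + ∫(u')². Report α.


α = 1/11

Coercivity of a(·,·) on H^1_0(0, π) means a(u, u) ≥ α ||u||_{H^1}² for every u ∈ H^1_0.
The interval has length L = π, and Poincaré/coercivity depend only on L. Here a(u, u) = ∫(u')² + (-9/11)·∫u².
Here c = -9/11 < 0 with |c| < (π/L)² = 1, so coercivity still holds. The condition a(u,u) ≥ α||u||_{H^1}² reads (1−α)∫(u')² ≥ (α−c)∫u². Any admissible α is ≤ 1 (rapidly oscillating u have ∫u²/∫(u')² → 0), and α = 1 would force 0 ≥ (1−c)∫u², impossible since c < 1; so 1−α > 0. By the sharp Poincaré inequality on H^1_0 of an interval of length L, ∫(u')² ≥ (π/L)²∫u² with equality for the first sine mode sin(π(x−x₀)/L) (x₀ the left endpoint), so the inequality holds for all u iff (1−α)(π/L)² ≥ α − c, i.e. α ≤ ((π/L)² + c)/((π/L)² + 1) = (1 + c(L/π)²)/(1 + (L/π)²). (Direct route, valid since c ≤ 0: Poincaré gives c∫u² ≥ c(L/π)²∫(u')², so a(u,u) ≥ (1 + c(L/π)²)∫(u')², while ||u||_{H^1}² ≤ (1 + (L/π)²)∫(u')²; dividing yields the same α.) With (π/L)² = 1 and c = -9/11, the largest admissible constant is α = ((π/L)² + c)/((π/L)² + 1).
Simplifying, α = 1/11.


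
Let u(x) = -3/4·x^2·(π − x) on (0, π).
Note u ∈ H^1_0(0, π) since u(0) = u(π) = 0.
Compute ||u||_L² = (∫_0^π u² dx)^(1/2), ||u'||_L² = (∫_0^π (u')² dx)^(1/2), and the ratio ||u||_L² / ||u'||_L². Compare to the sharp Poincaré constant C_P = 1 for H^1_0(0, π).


||u||_L² / ||u'||_L² = sqrt(14)*π/14 < C_P = 1.

u(x) = -3/4·x^2·(π − x), so u'(x) = 3*x*(3*x - 2*π)/4.
u(x) = -3/4·x^2·(π − x) vanishes at x = 0 and x = π, so u ∈ H^1_0(0, π). Differentiate via the product rule and integrate the resulting polynomials term by term.
  ∫_0^π u² dx = ∫_0^π (9*x^6/16 - 9*π*x^5/8 + 9*π^2*x^4/16) dx. Term by term:
    ∫_0^π 9*x^6/16 dx = 9*π^7/112;  ∫_0^π -9*π*x^5/8 dx = -3*π^7/16;  ∫_0^π 9*π^2*x^4/16 dx = 9*π^7/80.
  Sum: 9*π^7/112 − 3*π^7/16 + 9*π^7/80 = 3*π^7/560.
  ∫_0^π (u')² dx = ∫_0^π (81*x^4/16 - 27*π*x^3/4 + 9*π^2*x^2/4) dx. Term by term:
    ∫_0^π 81*x^4/16 dx = 81*π^5/80;  ∫_0^π -27*π*x^3/4 dx = -27*π^5/16;  ∫_0^π 9*π^2*x^2/4 dx = 3*π^5/4.
  Sum: 81*π^5/80 − 27*π^5/16 + 3*π^5/4 = 3*π^5/40.
∫_0^π u² dx = 3*π^7/560, so ||u||_L² = sqrt(105)*π^(7/2)/140.
∫_0^π (u')² dx = 3*π^5/40, so ||u'||_L² = sqrt(30)*π^(5/2)/20.
Ratio ||u||_L² / ||u'||_L² = sqrt(14)*π/14.
Sharp Poincaré constant on H^1_0(0, π) is C_P = L/π = 1, achieved by sin(x).
A polynomial bump cannot attain the sharp Poincaré constant (only the first sine eigenfunction does), so the ratio is strictly less than C_P, consistent with ||u||_L² ≤ C_P ||u'||_L².


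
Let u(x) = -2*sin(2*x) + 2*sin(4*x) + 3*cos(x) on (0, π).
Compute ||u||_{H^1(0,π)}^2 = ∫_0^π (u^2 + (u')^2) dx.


||u||_{H^1(0,π)}^2 = -96/5 + 53*π

u'(x) = -3*sin(x) - 4*cos(2*x) + 8*cos(4*x).
Expand u² and (u')² and integrate term by term on (0, π), using: for integers n ≥ 1, ∫_0^π sin²(nx) dx = ∫_0^π cos²(nx) dx = π/2; for n ≠ n', ∫_0^π sin(nx)sin(n'x) dx = ∫_0^π cos(nx)cos(n'x) dx = 0; and by product-to-sum, ∫_0^π sin(nx)cos(n'x) dx = ½∫_0^π [sin((n+n')x) + sin((n−n')x)] dx, which is 0 when n+n' is even and 2n/(n²−n'²) when n+n' is odd (it need not vanish on (0, π)).
  u² squared terms: (-2)²·∫sin(2x)² dx = 4·π/2 = 2*π;  (2)²·∫sin(4x)² dx = 4·π/2 = 2*π;  (3)²·∫cos(x)² dx = 9·π/2 = 9*π/2.
  u² cross terms: 2·(-2)·(2)·∫sin(2x)·sin(4x) dx = -8·(0) = 0;  2·(-2)·(3)·∫sin(2x)·cos(x) dx = -12·(4/3) = -16;  2·(2)·(3)·∫sin(4x)·cos(x) dx = 12·(8/15) = 32/5.
  So ∫_0^π u² dx = 2*π + 2*π + 9*π/2 + 0 − 16 + 32/5 = -48/5 + 17*π/2.
  (u')² squared terms: (-4)²·∫cos(2x)² dx = 16·π/2 = 8*π;  (-3)²·∫sin(x)² dx = 9·π/2 = 9*π/2;  (8)²·∫cos(4x)² dx = 64·π/2 = 32*π.
  (u')² cross terms: 2·(-4)·(-3)·∫cos(2x)·sin(x) dx = 24·(-2/3) = -16;  2·(-4)·(8)·∫cos(2x)·cos(4x) dx = -64·(0) = 0;  2·(-3)·(8)·∫sin(x)·cos(4x) dx = -48·(-2/15) = 32/5.
  So ∫_0^π (u')² dx = 8*π + 9*π/2 + 32*π − 16 + 0 + 32/5 = -48/5 + 89*π/2.
||u||_{H^1}^2 = (-48/5 + 17*π/2) + (-48/5 + 89*π/2) = -96/5 + 53*π.


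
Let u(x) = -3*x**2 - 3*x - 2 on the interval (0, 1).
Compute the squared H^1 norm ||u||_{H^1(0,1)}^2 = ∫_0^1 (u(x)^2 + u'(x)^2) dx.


||u||_{H^1}^2 = 623/10

The H^1 norm (squared) on an interval (0, L) is
  ||u||_{H^1}^2 = ∫_0^L u(x)^2 dx + ∫_0^L u'(x)^2 dx.
Compute u'(x) = -6*x - 3.
Then u(x)^2 = 9*x**4 + 18*x**3 + 21*x**2 + 12*x + 4 and u'(x)^2 = 36*x**2 + 36*x + 9.
Integrate each monomial from 0 to 1 using ∫_0^1 c·x^n dx = c·1^(n+1)/(n+1):
  ∫_0^1 u(x)^2 dx = ∫_0^1 (9*x^4 + 18*x^3 + 21*x^2 + 12*x + 4) dx. Term by term:
    ∫_0^1 9*x^4 dx = 9/5;  ∫_0^1 18*x^3 dx = 9/2;  ∫_0^1 21*x^2 dx = 7;
    ∫_0^1 12*x dx = 6;  ∫_0^1 4 dx = 4.
  Sum: 9/5 + 9/2 + 7 + 6 + 4 = 233/10.
  ∫_0^1 u'(x)^2 dx = ∫_0^1 (36*x^2 + 36*x + 9) dx. Term by term:
    ∫_0^1 36*x^2 dx = 12;  ∫_0^1 36*x dx = 18;  ∫_0^1 9 dx = 9.
  Sum: 12 + 18 + 9 = 39.
Adding: ||u||_{H^1}^2 = 233/10 + 39 = 623/10.


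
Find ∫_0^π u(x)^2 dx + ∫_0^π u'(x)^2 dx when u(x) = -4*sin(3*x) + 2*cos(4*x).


||u||_{H^1(0,π)}^2 = 1632/7 + 114*π

u'(x) = -8*sin(4*x) - 12*cos(3*x).
Expand u² and (u')² and integrate term by term on (0, π), using: for integers n ≥ 1, ∫_0^π sin²(nx) dx = ∫_0^π cos²(nx) dx = π/2; for n ≠ n', ∫_0^π sin(nx)sin(n'x) dx = ∫_0^π cos(nx)cos(n'x) dx = 0; and by product-to-sum, ∫_0^π sin(nx)cos(n'x) dx = ½∫_0^π [sin((n+n')x) + sin((n−n')x)] dx, which is 0 when n+n' is even and 2n/(n²−n'²) when n+n' is odd (it need not vanish on (0, π)).
  u² squared terms: (-4)²·∫sin(3x)² dx = 16·π/2 = 8*π;  (2)²·∫cos(4x)² dx = 4·π/2 = 2*π.
  u² cross terms: 2·(-4)·(2)·∫sin(3x)·cos(4x) dx = -16·(-6/7) = 96/7.
  So ∫_0^π u² dx = 8*π + 2*π + 96/7 = 96/7 + 10*π.
  (u')² squared terms: (-12)²·∫cos(3x)² dx = 144·π/2 = 72*π;  (-8)²·∫sin(4x)² dx = 64·π/2 = 32*π.
  (u')² cross terms: 2·(-12)·(-8)·∫cos(3x)·sin(4x) dx = 192·(8/7) = 1536/7.
  So ∫_0^π (u')² dx = 72*π + 32*π + 1536/7 = 1536/7 + 104*π.
||u||_{H^1}^2 = (96/7 + 10*π) + (1536/7 + 104*π) = 1632/7 + 114*π.


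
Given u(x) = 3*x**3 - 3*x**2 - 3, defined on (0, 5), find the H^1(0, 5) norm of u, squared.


||u||_{H^1}^2 = 1294005/14

The H^1 norm (squared) on an interval (0, L) is
  ||u||_{H^1}^2 = ∫_0^L u(x)^2 dx + ∫_0^L u'(x)^2 dx.
Compute u'(x) = 9*x**2 - 6*x.
Then u(x)^2 = 9*x**6 - 18*x**5 + 9*x**4 - 18*x**3 + 18*x**2 + 9 and u'(x)^2 = 81*x**4 - 108*x**3 + 36*x**2.
Integrate each monomial from 0 to 5 using ∫_0^5 c·x^n dx = c·5^(n+1)/(n+1):
  ∫_0^5 u(x)^2 dx = ∫_0^5 (9*x^6 - 18*x^5 + 9*x^4 - 18*x^3 + 18*x^2 + 9) dx. Term by term:
    ∫_0^5 9*x^6 dx = 703125/7;  ∫_0^5 -18*x^5 dx = -46875;  ∫_0^5 9*x^4 dx = 5625;
    ∫_0^5 -18*x^3 dx = -5625/2;  ∫_0^5 18*x^2 dx = 750;  ∫_0^5 9 dx = 45.
  Sum: 703125/7 − 46875 + 5625 − 5625/2 + 750 + 45 = 800505/14.
  ∫_0^5 u'(x)^2 dx = ∫_0^5 (81*x^4 - 108*x^3 + 36*x^2) dx. Term by term:
    ∫_0^5 81*x^4 dx = 50625;  ∫_0^5 -108*x^3 dx = -16875;  ∫_0^5 36*x^2 dx = 1500.
  Sum: 50625 − 16875 + 1500 = 35250.
Adding: ||u||_{H^1}^2 = 800505/14 + 35250 = 1294005/14.


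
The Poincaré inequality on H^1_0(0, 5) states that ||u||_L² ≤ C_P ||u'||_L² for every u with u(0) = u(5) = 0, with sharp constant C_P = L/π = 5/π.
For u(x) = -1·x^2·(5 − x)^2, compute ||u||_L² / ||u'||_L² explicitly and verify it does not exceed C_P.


||u||_L² / ||u'||_L² = 5*sqrt(3)/6 < C_P = 5/π.

u(x) = -1·x^2·(5 − x)^2, so u'(x) = 2*x*(x*(5 - x) - (x - 5)^2).
u(x) = -1·x^2·(5 − x)^2 vanishes at x = 0 and x = 5, so u ∈ H^1_0(0, 5). Differentiate via the product rule and integrate the resulting polynomials term by term.
  ∫_0^5 u² dx = ∫_0^5 (x^8 - 20*x^7 + 150*x^6 - 500*x^5 + 625*x^4) dx. Term by term:
    ∫_0^5 x^8 dx = 1953125/9;  ∫_0^5 -20*x^7 dx = -1953125/2;  ∫_0^5 150*x^6 dx = 11718750/7;
    ∫_0^5 -500*x^5 dx = -3906250/3;  ∫_0^5 625*x^4 dx = 390625.
  Sum: 1953125/9 − 1953125/2 + 11718750/7 − 3906250/3 + 390625 = 390625/126.
  ∫_0^5 (u')² dx = ∫_0^5 (16*x^6 - 240*x^5 + 1300*x^4 - 3000*x^3 + 2500*x^2) dx. Term by term:
    ∫_0^5 16*x^6 dx = 1250000/7;  ∫_0^5 -240*x^5 dx = -625000;  ∫_0^5 1300*x^4 dx = 812500;
    ∫_0^5 -3000*x^3 dx = -468750;  ∫_0^5 2500*x^2 dx = 312500/3.
  Sum: 1250000/7 − 625000 + 812500 − 468750 + 312500/3 = 31250/21.
∫_0^5 u² dx = 390625/126, so ||u||_L² = 625*sqrt(14)/42.
∫_0^5 (u')² dx = 31250/21, so ||u'||_L² = 125*sqrt(42)/21.
Ratio ||u||_L² / ||u'||_L² = 5*sqrt(3)/6.
Sharp Poincaré constant on H^1_0(0, 5) is C_P = L/π = 5/π, achieved by sin(π/5·x).
A polynomial bump cannot attain the sharp Poincaré constant (only the first sine eigenfunction does), so the ratio is strictly less than C_P, consistent with ||u||_L² ≤ C_P ||u'||_L².
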